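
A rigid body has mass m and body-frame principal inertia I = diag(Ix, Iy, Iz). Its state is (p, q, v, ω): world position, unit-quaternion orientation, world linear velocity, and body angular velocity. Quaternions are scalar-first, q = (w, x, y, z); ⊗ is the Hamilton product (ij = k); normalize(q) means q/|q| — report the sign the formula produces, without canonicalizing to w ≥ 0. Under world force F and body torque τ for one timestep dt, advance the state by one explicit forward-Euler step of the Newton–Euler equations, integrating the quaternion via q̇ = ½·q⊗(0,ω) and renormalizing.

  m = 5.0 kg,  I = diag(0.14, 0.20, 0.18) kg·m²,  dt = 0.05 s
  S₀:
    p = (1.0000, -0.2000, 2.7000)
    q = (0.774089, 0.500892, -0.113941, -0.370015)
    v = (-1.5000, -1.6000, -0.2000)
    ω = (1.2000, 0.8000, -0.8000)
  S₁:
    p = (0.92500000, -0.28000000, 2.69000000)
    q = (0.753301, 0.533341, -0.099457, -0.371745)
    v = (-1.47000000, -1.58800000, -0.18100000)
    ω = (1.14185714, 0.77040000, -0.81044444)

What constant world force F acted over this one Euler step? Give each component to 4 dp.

F = (3.0000, 1.2000, 1.9000)

Δv = v₁−v₀ = (0.03000000, 0.01200000, 0.01900000)
F = m·Δv/dt = (3.0000, 1.2000, 1.9000)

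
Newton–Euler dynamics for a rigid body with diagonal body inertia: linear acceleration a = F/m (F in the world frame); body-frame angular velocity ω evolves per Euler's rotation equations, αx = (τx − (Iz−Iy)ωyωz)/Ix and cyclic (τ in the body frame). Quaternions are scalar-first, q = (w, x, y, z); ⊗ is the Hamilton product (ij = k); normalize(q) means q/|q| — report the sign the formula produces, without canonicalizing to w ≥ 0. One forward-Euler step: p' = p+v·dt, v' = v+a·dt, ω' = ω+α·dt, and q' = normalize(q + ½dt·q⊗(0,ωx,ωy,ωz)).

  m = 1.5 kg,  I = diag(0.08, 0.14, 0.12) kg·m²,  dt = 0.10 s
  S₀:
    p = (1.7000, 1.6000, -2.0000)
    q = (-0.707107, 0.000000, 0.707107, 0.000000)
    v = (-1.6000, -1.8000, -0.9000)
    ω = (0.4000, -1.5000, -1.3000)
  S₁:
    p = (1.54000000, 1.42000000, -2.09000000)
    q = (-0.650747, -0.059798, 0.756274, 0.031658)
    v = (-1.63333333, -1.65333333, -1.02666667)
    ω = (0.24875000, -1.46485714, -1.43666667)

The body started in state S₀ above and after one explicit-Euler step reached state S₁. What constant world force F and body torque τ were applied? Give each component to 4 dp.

F = (-0.5000, 2.2000, -1.9000)
τ = (-0.1600, 0.0700, -0.2000)

velocity change Δv = (-0.03333333, 0.14666667, -0.12666667)
applied force F = (-0.5000, 2.2000, -1.9000)
Δω = ω₁−ω₀ = (-0.15125000, 0.03514286, -0.13666667)
precession coupling = (-0.0390, 0.0208, -0.0360)
I·α + gyro = (-0.1600, 0.0700, -0.2000)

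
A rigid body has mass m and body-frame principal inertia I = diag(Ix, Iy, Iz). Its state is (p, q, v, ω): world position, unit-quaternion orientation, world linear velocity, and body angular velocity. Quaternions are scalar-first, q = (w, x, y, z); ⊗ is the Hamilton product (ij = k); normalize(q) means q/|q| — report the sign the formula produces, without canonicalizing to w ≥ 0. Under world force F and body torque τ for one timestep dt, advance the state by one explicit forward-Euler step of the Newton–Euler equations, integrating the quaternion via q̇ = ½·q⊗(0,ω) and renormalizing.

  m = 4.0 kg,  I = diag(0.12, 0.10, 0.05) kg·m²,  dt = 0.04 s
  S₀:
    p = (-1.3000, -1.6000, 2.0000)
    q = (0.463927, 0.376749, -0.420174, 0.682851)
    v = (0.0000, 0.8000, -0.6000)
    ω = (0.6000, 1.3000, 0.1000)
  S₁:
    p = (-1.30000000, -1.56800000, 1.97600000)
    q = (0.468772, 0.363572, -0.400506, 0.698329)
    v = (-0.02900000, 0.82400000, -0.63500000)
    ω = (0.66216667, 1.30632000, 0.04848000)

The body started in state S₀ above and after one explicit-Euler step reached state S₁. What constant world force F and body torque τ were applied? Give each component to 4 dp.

F = (-2.9000, 2.4000, -3.5000)
τ = (0.1800, 0.0200, -0.0800)

Δv = v₁−v₀ = (-0.02900000, 0.02400000, -0.03500000)
F = m·Δv/dt = (-2.9000, 2.4000, -3.5000)
ω₁ − ω₀ = (0.06216667, 0.00632000, -0.05152000)
precession coupling = (-0.0065, 0.0042, -0.0156)
τ = I·(Δω/dt) + ω₀×(Iω₀) = (0.1800, 0.0200, -0.0800)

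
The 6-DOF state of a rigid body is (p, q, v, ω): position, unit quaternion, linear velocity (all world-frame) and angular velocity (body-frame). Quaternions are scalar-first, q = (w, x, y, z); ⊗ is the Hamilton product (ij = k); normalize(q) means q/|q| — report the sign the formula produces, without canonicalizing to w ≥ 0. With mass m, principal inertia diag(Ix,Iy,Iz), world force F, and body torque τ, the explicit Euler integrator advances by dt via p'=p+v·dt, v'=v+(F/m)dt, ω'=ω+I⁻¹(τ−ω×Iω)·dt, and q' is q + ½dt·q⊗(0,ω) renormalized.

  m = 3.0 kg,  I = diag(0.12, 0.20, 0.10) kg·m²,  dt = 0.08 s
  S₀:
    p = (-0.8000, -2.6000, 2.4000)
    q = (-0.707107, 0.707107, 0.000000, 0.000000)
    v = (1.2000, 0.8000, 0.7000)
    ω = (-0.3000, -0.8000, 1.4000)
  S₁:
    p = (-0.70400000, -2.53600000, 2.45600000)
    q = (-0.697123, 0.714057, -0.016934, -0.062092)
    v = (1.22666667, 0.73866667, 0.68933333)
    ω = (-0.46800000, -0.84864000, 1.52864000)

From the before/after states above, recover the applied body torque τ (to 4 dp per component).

Δω = ω₁−ω₀ = (-0.16800000, -0.04864000, 0.12864000)
gyro term ω₀×Iω₀ = (0.1120, -0.0084, 0.0192)
applied torque τ = (-0.1400, -0.1300, 0.1800)

τ = (-0.1400, -0.1300, 0.1800)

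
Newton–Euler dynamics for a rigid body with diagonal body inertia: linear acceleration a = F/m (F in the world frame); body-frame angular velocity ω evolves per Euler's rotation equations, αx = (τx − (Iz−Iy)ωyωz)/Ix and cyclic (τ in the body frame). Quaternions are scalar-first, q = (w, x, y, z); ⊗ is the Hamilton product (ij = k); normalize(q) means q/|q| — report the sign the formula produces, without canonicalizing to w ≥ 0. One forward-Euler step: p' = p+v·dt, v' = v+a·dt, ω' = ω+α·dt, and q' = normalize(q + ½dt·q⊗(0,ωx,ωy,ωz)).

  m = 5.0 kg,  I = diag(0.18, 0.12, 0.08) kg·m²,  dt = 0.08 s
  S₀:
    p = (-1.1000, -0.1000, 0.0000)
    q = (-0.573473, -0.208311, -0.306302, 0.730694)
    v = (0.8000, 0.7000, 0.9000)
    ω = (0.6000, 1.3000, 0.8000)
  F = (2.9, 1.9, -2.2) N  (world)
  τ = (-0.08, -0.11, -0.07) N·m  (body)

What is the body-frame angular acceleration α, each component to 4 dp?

precession coupling ω×(Iω) = (-0.0416, 0.0480, -0.0468)
α = I⁻¹(τ − ω×Iω) = (-0.2133, -1.3167, -0.2900)

α = (-0.2133, -1.3167, -0.2900)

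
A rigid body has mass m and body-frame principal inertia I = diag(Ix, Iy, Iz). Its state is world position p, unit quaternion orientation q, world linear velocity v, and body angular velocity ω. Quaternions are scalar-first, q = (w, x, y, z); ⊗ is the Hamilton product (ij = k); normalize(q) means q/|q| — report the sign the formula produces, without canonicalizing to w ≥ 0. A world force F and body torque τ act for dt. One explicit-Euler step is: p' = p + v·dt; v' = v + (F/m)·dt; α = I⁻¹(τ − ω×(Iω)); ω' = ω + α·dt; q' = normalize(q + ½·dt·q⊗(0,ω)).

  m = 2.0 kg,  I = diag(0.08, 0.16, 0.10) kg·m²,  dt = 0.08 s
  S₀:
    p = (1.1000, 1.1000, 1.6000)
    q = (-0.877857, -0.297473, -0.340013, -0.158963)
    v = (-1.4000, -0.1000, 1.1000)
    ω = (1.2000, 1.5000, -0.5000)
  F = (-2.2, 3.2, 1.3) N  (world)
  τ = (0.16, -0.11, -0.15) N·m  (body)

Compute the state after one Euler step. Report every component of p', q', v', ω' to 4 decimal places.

linear accel F/m = (-1.1000, 1.6000, 0.6500)
p + v·dt = (0.9880, 1.0920, 1.6880)
v + (F/m)dt = (-1.4880, 0.0280, 1.1520)
(τ − ω×Iω)/I = (1.4375, -0.7625, -2.9400)
new body rate ω' = (1.3150, 1.4390, -0.7352)
Hamilton product q⊗(0,ω) = (0.7875056, -0.6449774, -1.6562776, 0.4007346)
updated quaternion q' = (-0.8437, -0.3223, -0.4050, -0.1425)

p' = (0.9880, 1.0920, 1.6880)
q' = (-0.8437, -0.3223, -0.4050, -0.1425)
v' = (-1.4880, 0.0280, 1.1520)
ω' = (1.3150, 1.4390, -0.7352)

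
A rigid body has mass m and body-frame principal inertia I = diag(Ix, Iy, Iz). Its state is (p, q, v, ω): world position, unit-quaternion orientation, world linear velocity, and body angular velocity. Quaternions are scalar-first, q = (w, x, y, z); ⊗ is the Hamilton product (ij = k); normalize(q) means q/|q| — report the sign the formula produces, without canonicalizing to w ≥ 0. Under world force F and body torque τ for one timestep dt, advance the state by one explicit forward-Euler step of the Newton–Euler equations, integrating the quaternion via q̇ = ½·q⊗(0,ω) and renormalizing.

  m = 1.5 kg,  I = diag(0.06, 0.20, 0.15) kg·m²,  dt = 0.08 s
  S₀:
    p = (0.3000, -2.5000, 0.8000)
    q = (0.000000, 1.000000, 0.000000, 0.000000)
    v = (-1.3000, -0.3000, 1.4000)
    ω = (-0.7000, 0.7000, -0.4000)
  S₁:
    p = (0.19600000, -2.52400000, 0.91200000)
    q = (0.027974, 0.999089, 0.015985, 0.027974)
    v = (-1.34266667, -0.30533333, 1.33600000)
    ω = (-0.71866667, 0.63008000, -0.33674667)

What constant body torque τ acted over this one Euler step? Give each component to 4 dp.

τ = (0.0000, -0.2000, 0.0500)

rate change Δω = (-0.01866667, -0.06992000, 0.06325333)
precession coupling = (0.0140, -0.0252, -0.0686)
applied torque τ = (0.0000, -0.2000, 0.0500)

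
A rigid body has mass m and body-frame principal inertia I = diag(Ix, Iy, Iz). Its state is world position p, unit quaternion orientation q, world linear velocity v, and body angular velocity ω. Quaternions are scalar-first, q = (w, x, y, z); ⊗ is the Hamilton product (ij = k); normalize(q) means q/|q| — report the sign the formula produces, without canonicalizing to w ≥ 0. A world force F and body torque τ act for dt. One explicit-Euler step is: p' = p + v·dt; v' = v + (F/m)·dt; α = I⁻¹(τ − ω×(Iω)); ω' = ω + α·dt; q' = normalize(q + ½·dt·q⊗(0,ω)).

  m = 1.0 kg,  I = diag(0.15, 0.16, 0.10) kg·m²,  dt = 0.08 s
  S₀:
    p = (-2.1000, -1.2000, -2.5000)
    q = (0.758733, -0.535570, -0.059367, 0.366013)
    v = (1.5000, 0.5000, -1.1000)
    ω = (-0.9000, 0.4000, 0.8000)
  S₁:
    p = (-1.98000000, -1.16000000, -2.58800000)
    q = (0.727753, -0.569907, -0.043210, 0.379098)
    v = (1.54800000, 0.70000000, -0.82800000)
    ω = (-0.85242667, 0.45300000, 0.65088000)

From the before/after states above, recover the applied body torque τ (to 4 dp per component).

τ = (0.0700, 0.0700, -0.1900)

rate change Δω = (0.04757333, 0.05300000, -0.14912000)
ω₀×(Iω₀) = (-0.0192, -0.0360, -0.0036)
I·α + gyro = (0.0700, 0.0700, -0.1900)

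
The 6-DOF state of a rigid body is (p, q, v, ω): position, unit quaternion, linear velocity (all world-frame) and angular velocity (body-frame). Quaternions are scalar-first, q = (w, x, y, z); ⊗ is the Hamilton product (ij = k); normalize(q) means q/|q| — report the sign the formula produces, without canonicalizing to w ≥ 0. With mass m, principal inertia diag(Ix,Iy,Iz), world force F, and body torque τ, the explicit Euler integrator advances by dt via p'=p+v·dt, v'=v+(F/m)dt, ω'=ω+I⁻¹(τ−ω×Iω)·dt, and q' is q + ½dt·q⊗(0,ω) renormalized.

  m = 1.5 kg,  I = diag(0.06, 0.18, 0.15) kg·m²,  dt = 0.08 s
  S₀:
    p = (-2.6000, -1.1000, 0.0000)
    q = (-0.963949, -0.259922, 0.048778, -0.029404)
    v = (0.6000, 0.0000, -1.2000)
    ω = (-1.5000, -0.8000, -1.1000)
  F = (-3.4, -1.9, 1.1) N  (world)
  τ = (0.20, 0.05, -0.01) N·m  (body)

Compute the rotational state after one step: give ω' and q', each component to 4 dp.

ω' = (-1.1981, -0.7118, -1.1821)
q' = (-0.9761, -0.2045, 0.0697, 0.0242)

gyro term ω×Iω = (-0.0264, -0.1485, 0.1440)
(τ − ω×Iω)/I = (3.7733, 1.1028, -1.0267)
new body rate ω' = (-1.1981, -0.7118, -1.1821)
2q̇ = q⊗(0,ω) = (-0.3832050, 1.3687445, 0.5293510, 1.3414485)
q' = normalize(q + ½dt·q⊗(0,ω)) = (-0.9761, -0.2045, 0.0697, 0.0242)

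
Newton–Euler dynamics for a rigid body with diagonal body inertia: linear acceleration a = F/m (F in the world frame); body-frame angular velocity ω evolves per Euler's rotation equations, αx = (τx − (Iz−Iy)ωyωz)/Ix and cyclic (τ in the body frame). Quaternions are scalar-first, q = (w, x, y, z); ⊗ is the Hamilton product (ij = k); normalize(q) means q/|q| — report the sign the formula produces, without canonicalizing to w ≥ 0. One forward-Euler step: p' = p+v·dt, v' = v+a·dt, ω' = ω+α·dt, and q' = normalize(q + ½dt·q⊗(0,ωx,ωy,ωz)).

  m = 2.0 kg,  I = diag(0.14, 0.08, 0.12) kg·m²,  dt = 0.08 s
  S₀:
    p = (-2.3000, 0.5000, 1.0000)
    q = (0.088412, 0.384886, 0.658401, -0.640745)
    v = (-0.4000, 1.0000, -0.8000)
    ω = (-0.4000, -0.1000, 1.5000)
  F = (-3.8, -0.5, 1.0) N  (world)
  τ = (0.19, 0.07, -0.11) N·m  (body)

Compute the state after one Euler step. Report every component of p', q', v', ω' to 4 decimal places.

p' = (-2.3320, 0.5800, 0.9360)
q' = (0.1354, 0.4196, 0.6440, -0.6252)
v' = (-0.5520, 0.9800, -0.7600)
ω' = (-0.2880, -0.0180, 1.4283)

a = F/m = (-1.9000, -0.2500, 0.5000)
new position p' = (-2.3320, 0.5800, 0.9360)
v + (F/m)dt = (-0.5520, 0.9800, -0.7600)
precession coupling ω×(Iω) = (-0.0060, -0.0120, -0.0024)
α = I⁻¹(τ − ω×Iω) = (1.4000, 1.0250, -0.8967)
ω' = ω + α·dt = (-0.2880, -0.0180, 1.4283)
2q̇ = q⊗(0,ω) = (1.1809120, 0.8881622, -0.3298722, 0.3574898)
updated quaternion q' = (0.1354, 0.4196, 0.6440, -0.6252)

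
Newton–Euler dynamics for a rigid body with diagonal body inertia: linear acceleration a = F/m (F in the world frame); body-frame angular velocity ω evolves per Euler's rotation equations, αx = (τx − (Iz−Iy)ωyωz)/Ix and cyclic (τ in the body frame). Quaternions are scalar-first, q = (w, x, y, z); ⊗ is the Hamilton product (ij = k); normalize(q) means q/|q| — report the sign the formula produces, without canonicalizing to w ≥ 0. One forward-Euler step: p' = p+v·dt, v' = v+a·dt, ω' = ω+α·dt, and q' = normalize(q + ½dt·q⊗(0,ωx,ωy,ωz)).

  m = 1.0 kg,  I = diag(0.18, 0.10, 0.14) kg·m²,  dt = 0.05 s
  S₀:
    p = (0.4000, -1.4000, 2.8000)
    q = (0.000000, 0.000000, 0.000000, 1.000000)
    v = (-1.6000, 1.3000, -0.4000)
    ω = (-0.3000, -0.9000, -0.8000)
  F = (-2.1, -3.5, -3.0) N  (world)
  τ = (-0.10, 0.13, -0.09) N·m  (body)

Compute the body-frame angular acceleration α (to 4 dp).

ω×(Iω) gyroscopic = (0.0288, 0.0096, -0.0216)
α = I⁻¹(τ − ω×Iω) = (-0.7156, 1.2040, -0.4886)

α = (-0.7156, 1.2040, -0.4886)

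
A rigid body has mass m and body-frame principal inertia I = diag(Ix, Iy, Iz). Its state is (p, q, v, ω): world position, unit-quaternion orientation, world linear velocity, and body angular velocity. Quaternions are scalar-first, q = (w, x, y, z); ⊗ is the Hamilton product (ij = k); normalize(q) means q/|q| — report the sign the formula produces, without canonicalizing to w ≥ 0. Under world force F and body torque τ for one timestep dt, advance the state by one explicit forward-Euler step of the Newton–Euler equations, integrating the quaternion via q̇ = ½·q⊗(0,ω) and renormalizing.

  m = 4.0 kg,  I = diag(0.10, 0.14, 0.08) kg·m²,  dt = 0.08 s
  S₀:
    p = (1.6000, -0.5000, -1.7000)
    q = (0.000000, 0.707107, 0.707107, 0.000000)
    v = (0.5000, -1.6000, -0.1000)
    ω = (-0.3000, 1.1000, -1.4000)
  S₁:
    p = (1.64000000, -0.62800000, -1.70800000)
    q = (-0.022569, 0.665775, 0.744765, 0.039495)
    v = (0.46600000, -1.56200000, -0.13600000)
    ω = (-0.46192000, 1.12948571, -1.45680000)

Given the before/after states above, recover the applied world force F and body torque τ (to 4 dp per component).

F = (-1.7000, 1.9000, -1.8000)
τ = (-0.1100, 0.0600, -0.0700)

v₁ − v₀ = (-0.03400000, 0.03800000, -0.03600000)
m·(v₁−v₀)/dt = (-1.7000, 1.9000, -1.8000)
Δω = ω₁−ω₀ = (-0.16192000, 0.02948571, -0.05680000)
ω₀×(Iω₀) = (0.0924, 0.0084, -0.0132)
applied torque τ = (-0.1100, 0.0600, -0.0700)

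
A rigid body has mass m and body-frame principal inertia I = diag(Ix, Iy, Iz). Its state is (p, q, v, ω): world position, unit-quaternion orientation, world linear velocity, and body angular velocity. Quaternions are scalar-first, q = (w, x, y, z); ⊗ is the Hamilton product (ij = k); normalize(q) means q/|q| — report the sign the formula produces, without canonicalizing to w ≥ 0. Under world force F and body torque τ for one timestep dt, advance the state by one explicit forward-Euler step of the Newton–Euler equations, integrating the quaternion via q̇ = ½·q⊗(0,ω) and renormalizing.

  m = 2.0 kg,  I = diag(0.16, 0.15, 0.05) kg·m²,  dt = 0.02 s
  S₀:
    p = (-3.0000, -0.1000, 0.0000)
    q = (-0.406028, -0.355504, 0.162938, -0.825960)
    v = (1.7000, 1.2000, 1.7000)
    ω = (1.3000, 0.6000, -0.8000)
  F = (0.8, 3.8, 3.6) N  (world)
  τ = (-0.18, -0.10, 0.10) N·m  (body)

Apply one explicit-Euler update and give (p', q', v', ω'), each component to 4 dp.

precession coupling ω×(Iω) = (0.0480, -0.1144, -0.0078)
α = I⁻¹(τ − ω×Iω) = (-1.4250, 0.0960, 2.1560)
new body rate ω' = (1.2715, 0.6019, -0.7569)
Hamilton product q⊗(0,ω) = (-0.2963756, -0.1626108, -1.6017680, -0.1002994)
q' = normalize(q + ½dt·q⊗(0,ω)) = (-0.4089, -0.3571, 0.1469, -0.8269)
p + v·dt = (-2.9660, -0.0760, 0.0340)
v + (F/m)dt = (1.7080, 1.2380, 1.7360)

p' = (-2.9660, -0.0760, 0.0340)
q' = (-0.4089, -0.3571, 0.1469, -0.8269)
v' = (1.7080, 1.2380, 1.7360)
ω' = (1.2715, 0.6019, -0.7569)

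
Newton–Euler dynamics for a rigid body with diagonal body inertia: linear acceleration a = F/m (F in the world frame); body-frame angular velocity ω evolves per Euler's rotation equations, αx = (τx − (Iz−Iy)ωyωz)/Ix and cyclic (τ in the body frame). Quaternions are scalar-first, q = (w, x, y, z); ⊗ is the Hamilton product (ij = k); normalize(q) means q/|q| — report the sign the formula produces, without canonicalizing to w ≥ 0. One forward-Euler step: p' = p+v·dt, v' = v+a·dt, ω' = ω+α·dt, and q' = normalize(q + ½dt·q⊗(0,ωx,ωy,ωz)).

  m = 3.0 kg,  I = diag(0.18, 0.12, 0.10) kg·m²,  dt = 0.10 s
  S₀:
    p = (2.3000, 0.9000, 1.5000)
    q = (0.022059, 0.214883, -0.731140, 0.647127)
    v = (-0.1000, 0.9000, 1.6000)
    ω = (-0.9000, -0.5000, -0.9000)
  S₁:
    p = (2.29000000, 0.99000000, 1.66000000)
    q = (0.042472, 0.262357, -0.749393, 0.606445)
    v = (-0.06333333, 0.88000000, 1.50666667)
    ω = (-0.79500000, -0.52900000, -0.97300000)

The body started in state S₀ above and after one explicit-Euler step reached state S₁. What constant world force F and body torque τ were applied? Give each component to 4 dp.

F = (1.1000, -0.6000, -2.8000)
τ = (0.1800, 0.0300, -0.1000)

Δv = v₁−v₀ = (0.03666667, -0.02000000, -0.09333333)
F = m·Δv/dt = (1.1000, -0.6000, -2.8000)
Δω = ω₁−ω₀ = (0.10500000, -0.02900000, -0.07300000)
precession coupling = (-0.0090, 0.0648, -0.0270)
I·α + gyro = (0.1800, 0.0300, -0.1000)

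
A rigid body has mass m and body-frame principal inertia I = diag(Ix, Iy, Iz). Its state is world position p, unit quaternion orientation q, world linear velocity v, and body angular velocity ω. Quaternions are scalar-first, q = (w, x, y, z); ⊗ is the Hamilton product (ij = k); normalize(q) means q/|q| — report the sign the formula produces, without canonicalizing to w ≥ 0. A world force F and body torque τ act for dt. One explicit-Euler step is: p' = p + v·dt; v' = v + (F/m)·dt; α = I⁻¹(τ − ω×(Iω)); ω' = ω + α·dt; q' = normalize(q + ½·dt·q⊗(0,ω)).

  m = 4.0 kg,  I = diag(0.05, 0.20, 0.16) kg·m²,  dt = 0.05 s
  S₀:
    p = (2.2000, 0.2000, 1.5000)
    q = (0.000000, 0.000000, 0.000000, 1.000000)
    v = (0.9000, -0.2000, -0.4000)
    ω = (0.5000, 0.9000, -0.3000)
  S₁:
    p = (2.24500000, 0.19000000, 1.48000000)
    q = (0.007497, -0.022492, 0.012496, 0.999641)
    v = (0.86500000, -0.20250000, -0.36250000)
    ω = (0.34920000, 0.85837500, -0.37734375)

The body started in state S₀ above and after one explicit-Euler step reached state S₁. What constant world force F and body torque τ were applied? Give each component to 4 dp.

F = (-2.8000, -0.2000, 3.0000)
τ = (-0.1400, -0.1500, -0.1800)

velocity change Δv = (-0.03500000, -0.00250000, 0.03750000)
F = m·Δv/dt = (-2.8000, -0.2000, 3.0000)
Δω = ω₁−ω₀ = (-0.15080000, -0.04162500, -0.07734375)
τ = I·(Δω/dt) + ω₀×(Iω₀) = (-0.1400, -0.1500, -0.1800)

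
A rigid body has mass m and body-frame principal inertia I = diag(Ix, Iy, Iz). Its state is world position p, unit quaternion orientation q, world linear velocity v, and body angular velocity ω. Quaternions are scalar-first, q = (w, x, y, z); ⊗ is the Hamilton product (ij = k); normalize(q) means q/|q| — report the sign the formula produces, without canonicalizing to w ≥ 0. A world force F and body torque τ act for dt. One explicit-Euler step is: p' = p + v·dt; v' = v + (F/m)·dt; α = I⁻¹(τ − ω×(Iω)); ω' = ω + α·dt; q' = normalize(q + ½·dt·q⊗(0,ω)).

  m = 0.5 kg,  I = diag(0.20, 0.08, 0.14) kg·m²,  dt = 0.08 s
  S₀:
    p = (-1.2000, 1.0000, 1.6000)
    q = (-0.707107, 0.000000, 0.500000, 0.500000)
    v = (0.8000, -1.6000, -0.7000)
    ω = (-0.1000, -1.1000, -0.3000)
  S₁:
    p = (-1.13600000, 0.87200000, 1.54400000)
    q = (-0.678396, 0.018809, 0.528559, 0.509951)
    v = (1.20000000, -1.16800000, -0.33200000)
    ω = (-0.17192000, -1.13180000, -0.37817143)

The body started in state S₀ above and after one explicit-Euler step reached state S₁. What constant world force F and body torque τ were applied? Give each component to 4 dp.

velocity change Δv = (0.40000000, 0.43200000, 0.36800000)
applied force F = (2.5000, 2.7000, 2.3000)
ω₁ − ω₀ = (-0.07192000, -0.03180000, -0.07817143)
ω₀×(Iω₀) = (0.0198, 0.0018, -0.0132)
τ = I·(Δω/dt) + ω₀×(Iω₀) = (-0.1600, -0.0300, -0.1500)

F = (2.5000, 2.7000, 2.3000)
τ = (-0.1600, -0.0300, -0.1500)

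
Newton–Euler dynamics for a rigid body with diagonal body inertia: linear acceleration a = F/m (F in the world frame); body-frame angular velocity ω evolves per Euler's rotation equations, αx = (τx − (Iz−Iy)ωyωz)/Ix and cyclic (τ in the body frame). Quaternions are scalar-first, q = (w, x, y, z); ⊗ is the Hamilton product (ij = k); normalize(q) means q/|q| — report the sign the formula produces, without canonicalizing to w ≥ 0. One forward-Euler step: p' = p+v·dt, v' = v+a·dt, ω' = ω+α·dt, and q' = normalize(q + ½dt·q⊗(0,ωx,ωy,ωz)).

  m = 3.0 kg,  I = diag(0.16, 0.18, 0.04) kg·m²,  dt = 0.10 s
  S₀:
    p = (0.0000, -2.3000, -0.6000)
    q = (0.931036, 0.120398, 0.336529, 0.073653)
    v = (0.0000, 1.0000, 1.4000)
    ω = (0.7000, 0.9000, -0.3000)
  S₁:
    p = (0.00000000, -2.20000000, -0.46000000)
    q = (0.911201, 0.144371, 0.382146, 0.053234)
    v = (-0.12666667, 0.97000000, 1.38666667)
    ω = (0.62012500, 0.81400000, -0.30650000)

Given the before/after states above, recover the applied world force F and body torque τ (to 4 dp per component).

Δω = ω₁−ω₀ = (-0.07987500, -0.08600000, -0.00650000)
τ = I·(Δω/dt) + ω₀×(Iω₀) = (-0.0900, -0.1800, 0.0100)
velocity change Δv = (-0.12666667, -0.03000000, -0.01333333)
F = m·Δv/dt = (-3.8000, -0.9000, -0.4000)

F = (-3.8000, -0.9000, -0.4000)
τ = (-0.0900, -0.1800, 0.0100)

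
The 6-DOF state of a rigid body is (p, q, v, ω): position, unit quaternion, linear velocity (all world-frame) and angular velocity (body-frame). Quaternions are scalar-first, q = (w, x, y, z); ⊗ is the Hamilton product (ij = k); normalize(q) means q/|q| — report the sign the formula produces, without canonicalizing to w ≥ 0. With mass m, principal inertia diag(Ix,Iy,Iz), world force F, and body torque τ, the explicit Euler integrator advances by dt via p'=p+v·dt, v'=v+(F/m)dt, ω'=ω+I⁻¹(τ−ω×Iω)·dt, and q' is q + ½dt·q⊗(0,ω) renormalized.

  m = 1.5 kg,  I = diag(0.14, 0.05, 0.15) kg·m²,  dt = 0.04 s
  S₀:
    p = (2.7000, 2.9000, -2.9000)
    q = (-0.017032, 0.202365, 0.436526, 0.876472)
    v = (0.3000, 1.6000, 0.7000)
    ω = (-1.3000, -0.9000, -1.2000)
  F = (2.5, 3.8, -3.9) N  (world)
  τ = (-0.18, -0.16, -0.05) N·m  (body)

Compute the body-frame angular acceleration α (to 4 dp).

α = (-2.0571, -2.8880, 0.3687)

gyro term ω×Iω = (0.1080, -0.0156, -0.1053)
angular accel α = (-2.0571, -2.8880, 0.3687)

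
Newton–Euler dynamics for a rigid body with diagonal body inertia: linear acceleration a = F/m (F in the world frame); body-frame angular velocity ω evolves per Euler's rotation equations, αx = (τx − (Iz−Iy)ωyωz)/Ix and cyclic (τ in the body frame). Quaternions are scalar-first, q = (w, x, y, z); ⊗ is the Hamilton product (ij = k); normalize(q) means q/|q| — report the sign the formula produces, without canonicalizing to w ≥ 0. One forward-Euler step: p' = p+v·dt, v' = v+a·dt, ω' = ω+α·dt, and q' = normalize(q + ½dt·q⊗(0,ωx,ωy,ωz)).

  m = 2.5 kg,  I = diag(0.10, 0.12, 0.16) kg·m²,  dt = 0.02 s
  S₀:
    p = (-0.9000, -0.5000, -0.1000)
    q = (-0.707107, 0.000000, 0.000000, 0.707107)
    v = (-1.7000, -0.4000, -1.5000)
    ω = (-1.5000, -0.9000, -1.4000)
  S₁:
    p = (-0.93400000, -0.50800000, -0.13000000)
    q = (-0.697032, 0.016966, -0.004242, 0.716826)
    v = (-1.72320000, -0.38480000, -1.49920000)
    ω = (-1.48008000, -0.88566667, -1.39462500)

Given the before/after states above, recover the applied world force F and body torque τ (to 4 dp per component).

velocity change Δv = (-0.02320000, 0.01520000, 0.00080000)
m·(v₁−v₀)/dt = (-2.9000, 1.9000, 0.1000)
ω₁ − ω₀ = (0.01992000, 0.01433333, 0.00537500)
gyro term ω₀×Iω₀ = (0.0504, -0.1260, 0.0270)
τ = I·(Δω/dt) + ω₀×(Iω₀) = (0.1500, -0.0400, 0.0700)

F = (-2.9000, 1.9000, 0.1000)
τ = (0.1500, -0.0400, 0.0700)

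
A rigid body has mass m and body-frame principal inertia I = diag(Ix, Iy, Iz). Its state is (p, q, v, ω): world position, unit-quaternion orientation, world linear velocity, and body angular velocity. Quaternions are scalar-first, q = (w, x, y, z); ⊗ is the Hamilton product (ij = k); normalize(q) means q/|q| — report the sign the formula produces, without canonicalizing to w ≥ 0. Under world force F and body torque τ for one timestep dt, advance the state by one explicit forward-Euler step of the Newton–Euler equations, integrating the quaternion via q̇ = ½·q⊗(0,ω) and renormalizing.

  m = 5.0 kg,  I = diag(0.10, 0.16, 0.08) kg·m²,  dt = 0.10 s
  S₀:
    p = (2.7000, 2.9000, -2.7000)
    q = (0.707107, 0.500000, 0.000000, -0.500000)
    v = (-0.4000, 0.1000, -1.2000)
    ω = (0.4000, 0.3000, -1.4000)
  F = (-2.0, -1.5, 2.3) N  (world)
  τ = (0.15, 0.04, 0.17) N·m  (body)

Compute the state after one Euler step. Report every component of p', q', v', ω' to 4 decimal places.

p' = (2.6600, 2.9100, -2.8200)
q' = (0.6603, 0.5202, 0.0355, -0.5405)
v' = (-0.4400, 0.0700, -1.1540)
ω' = (0.5164, 0.3320, -1.1965)

gyro term ω×Iω = (0.0336, -0.0112, 0.0072)
α = I⁻¹(τ − ω×Iω) = (1.1640, 0.3200, 2.0350)
ω + α·dt = (0.5164, 0.3320, -1.1965)
q⊗(0,ω) = (-0.9000000, 0.4328428, 0.7121321, -0.8399498)
q' = normalize(q + ½dt·q⊗(0,ω)) = (0.6603, 0.5202, 0.0355, -0.5405)
p + v·dt = (2.6600, 2.9100, -2.8200)
v + (F/m)dt = (-0.4400, 0.0700, -1.1540)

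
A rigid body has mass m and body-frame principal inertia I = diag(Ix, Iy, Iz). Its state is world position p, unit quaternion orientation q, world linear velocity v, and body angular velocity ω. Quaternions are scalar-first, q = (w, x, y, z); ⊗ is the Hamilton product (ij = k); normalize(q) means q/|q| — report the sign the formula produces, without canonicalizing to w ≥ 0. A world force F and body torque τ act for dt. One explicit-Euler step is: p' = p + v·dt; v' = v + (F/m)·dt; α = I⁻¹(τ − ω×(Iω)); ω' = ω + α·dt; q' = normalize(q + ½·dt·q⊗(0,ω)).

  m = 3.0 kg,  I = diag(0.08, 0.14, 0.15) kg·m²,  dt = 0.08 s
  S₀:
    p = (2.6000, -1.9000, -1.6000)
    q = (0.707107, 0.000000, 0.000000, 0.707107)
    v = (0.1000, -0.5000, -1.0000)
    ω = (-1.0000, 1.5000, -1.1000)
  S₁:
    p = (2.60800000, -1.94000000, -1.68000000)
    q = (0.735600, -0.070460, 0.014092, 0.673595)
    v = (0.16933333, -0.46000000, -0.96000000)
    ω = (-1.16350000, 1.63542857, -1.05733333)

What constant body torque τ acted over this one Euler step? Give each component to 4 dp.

τ = (-0.1800, 0.1600, -0.0100)

ω₁ − ω₀ = (-0.16350000, 0.13542857, 0.04266667)
applied torque τ = (-0.1800, 0.1600, -0.0100)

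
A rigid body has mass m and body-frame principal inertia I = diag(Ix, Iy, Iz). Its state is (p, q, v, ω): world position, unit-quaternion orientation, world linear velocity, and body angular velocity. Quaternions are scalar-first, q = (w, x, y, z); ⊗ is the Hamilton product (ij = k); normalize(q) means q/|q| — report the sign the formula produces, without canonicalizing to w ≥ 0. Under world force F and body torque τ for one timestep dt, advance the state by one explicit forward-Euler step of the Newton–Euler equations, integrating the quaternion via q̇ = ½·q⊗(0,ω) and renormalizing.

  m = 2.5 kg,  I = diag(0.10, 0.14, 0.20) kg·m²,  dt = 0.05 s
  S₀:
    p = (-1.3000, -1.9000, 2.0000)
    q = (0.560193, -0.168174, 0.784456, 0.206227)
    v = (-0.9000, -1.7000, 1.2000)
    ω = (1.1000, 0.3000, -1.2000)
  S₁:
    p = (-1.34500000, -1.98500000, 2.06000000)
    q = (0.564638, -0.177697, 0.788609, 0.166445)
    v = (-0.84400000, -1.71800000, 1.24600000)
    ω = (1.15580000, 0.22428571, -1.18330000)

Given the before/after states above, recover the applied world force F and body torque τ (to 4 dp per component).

F = (2.8000, -0.9000, 2.3000)
τ = (0.0900, -0.0800, 0.0800)

Δω = ω₁−ω₀ = (0.05580000, -0.07571429, 0.01670000)
gyro term ω₀×Iω₀ = (-0.0216, 0.1320, 0.0132)
τ = I·(Δω/dt) + ω₀×(Iω₀) = (0.0900, -0.0800, 0.0800)
v₁ − v₀ = (0.05600000, -0.01800000, 0.04600000)
applied force F = (2.8000, -0.9000, 2.3000)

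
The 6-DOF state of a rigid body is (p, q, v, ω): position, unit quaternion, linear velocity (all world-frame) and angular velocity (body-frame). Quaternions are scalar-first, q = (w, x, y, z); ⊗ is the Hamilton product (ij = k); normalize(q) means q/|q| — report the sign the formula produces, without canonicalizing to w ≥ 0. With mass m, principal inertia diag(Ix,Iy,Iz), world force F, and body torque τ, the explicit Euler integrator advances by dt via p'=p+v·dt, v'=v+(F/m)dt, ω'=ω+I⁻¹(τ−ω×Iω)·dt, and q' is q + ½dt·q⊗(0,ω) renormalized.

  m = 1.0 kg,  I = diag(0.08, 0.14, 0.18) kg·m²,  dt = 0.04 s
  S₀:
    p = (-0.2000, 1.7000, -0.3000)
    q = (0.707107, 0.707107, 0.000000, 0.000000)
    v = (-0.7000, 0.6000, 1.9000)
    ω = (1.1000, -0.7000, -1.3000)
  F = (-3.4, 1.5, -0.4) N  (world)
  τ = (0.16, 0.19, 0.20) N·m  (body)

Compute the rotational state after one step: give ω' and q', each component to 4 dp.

precession coupling ω×(Iω) = (0.0364, 0.1430, -0.0462)
(τ − ω×Iω)/I = (1.5450, 0.3357, 1.3678)
new body rate ω' = (1.1618, -0.6866, -1.2453)
q⊗(0,ω) = (-0.7778177, 0.7778177, 0.4242642, -1.4142140)
q' = normalize(q + ½dt·q⊗(0,ω)) = (0.6911, 0.7222, 0.0085, -0.0283)

ω' = (1.1618, -0.6866, -1.2453)
q' = (0.6911, 0.7222, 0.0085, -0.0283)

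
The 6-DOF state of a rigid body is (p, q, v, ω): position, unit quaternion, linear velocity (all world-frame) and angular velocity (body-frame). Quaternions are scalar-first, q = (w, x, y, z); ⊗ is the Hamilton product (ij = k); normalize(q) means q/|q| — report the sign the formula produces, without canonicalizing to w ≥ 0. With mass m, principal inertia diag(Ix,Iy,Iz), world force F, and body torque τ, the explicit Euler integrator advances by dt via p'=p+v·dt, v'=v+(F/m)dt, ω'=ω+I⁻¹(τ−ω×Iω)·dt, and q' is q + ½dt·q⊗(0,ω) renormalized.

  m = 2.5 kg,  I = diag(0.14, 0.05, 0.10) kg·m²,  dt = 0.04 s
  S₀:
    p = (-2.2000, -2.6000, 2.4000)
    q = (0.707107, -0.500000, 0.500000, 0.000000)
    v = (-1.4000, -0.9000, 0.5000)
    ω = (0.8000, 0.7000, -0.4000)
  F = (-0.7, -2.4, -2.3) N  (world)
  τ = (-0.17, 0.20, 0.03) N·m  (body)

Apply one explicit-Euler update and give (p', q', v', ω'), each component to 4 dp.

p' = (-2.2560, -2.6360, 2.4200)
q' = (0.7079, -0.4926, 0.5058, -0.0207)
v' = (-1.4112, -0.9384, 0.4632)
ω' = (0.7554, 0.8702, -0.3678)

a = (-0.2800, -0.9600, -0.9200)
p + v·dt = (-2.2560, -2.6360, 2.4200)
v + (F/m)dt = (-1.4112, -0.9384, 0.4632)
α = I⁻¹(τ − ω×Iω) = (-1.1143, 4.2560, 0.8040)
new body rate ω' = (0.7554, 0.8702, -0.3678)
q⊗(0,ω) = (0.0500000, 0.3656856, 0.2949749, -1.0328428)
updated quaternion q' = (0.7079, -0.4926, 0.5058, -0.0207)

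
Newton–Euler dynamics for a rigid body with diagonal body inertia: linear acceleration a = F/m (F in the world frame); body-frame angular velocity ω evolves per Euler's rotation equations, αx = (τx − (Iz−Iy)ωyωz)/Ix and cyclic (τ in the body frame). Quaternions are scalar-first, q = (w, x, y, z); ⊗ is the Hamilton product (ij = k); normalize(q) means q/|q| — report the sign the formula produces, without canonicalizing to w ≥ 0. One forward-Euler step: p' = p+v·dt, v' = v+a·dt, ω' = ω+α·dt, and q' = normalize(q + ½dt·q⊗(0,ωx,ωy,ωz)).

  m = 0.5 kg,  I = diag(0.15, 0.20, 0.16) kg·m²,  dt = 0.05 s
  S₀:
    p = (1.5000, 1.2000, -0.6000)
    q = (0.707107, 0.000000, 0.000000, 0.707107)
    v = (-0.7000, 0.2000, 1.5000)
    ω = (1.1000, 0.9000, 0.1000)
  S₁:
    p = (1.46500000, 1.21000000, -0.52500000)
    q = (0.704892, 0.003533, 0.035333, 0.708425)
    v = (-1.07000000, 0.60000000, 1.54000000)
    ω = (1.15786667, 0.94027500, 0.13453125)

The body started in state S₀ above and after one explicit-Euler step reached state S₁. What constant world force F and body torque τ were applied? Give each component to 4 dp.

F = (-3.7000, 4.0000, 0.4000)
τ = (0.1700, 0.1600, 0.1600)

rate change Δω = (0.05786667, 0.04027500, 0.03453125)
gyro term ω₀×Iω₀ = (-0.0036, -0.0011, 0.0495)
τ = I·(Δω/dt) + ω₀×(Iω₀) = (0.1700, 0.1600, 0.1600)
v₁ − v₀ = (-0.37000000, 0.40000000, 0.04000000)
applied force F = (-3.7000, 4.0000, 0.4000)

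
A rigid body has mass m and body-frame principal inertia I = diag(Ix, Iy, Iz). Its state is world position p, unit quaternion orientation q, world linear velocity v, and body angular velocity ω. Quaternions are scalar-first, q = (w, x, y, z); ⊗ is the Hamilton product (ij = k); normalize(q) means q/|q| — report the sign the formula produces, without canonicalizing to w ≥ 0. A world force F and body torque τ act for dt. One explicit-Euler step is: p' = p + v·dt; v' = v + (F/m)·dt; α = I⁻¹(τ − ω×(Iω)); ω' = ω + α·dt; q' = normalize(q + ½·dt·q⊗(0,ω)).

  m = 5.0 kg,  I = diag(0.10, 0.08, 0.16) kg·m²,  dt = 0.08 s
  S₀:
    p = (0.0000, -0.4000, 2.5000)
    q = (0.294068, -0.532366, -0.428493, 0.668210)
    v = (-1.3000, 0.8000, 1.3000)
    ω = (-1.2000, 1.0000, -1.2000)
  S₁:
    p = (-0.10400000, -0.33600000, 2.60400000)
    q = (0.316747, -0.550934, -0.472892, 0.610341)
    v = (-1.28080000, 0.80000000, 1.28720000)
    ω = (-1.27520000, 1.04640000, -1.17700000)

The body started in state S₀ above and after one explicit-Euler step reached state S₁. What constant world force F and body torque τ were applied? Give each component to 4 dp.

rate change Δω = (-0.07520000, 0.04640000, 0.02300000)
I·α + gyro = (-0.1900, -0.0400, 0.0700)
velocity change Δv = (0.01920000, 0.00000000, -0.01280000)
applied force F = (1.2000, 0.0000, -0.8000)

F = (1.2000, 0.0000, -0.8000)
τ = (-0.1900, -0.0400, 0.0700)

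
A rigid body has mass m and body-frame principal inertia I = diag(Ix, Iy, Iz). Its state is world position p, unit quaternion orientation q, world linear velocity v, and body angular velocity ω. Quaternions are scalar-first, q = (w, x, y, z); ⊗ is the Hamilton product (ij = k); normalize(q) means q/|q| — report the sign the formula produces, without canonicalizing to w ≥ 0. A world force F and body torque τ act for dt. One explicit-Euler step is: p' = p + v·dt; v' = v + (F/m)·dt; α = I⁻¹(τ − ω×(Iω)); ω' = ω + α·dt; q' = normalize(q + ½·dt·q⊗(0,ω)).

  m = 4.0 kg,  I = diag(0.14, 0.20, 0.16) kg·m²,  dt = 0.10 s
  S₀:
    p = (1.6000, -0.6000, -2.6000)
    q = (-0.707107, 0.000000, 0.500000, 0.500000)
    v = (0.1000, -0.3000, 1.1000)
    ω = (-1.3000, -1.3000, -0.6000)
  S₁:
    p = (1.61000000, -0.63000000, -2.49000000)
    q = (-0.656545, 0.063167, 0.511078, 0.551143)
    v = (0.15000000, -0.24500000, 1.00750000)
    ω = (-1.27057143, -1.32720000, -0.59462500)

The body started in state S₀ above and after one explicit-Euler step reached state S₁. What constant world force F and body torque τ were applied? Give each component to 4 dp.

ω₁ − ω₀ = (0.02942857, -0.02720000, 0.00537500)
applied torque τ = (0.0100, -0.0700, 0.1100)
velocity change Δv = (0.05000000, 0.05500000, -0.09250000)
applied force F = (2.0000, 2.2000, -3.7000)

F = (2.0000, 2.2000, -3.7000)
τ = (0.0100, -0.0700, 0.1100)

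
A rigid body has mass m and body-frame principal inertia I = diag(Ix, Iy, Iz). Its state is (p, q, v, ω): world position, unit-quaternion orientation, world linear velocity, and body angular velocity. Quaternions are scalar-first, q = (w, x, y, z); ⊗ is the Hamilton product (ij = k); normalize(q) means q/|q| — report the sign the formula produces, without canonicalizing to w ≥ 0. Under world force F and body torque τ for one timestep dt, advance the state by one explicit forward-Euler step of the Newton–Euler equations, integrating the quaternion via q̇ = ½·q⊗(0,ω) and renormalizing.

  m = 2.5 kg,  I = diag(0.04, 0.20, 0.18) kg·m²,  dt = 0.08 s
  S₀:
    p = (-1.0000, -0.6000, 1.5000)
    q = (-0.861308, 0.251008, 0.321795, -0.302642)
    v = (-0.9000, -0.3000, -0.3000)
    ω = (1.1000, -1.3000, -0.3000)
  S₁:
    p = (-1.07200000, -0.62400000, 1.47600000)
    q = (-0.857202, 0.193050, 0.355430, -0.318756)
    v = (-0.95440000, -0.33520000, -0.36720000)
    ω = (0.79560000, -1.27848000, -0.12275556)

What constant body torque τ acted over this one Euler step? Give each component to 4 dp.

rate change Δω = (-0.30440000, 0.02152000, 0.17724444)
I·α + gyro = (-0.1600, 0.1000, 0.1700)

τ = (-0.1600, 0.1000, 0.1700)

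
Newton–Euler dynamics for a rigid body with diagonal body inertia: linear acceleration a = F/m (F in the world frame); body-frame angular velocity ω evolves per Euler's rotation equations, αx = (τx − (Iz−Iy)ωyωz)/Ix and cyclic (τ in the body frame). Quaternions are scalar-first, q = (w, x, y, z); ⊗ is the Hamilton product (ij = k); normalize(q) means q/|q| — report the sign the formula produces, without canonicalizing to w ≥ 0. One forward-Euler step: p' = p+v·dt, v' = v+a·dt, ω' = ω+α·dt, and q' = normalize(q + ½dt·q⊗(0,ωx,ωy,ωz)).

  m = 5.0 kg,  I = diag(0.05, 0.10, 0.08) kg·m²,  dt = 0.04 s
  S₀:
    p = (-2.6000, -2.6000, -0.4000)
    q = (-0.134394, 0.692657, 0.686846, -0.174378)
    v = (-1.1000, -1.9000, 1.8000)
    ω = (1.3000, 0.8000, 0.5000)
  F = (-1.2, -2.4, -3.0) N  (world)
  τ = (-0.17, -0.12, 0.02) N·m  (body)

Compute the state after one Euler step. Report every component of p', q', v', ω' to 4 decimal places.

ω×(Iω) gyroscopic = (-0.0080, -0.0195, 0.0520)
(τ − ω×Iω)/I = (-3.2400, -1.0050, -0.4000)
new body rate ω' = (1.1704, 0.7598, 0.4840)
2q̇ = q⊗(0,ω) = (-1.3627419, 0.3082132, -0.6805351, -0.4059712)
q + ½dt·q⊗(0,ω), renormalized = (-0.1616, 0.6985, 0.6729, -0.1824)
p + v·dt = (-2.6440, -2.6760, -0.3280)
new velocity v' = (-1.1096, -1.9192, 1.7760)

p' = (-2.6440, -2.6760, -0.3280)
q' = (-0.1616, 0.6985, 0.6729, -0.1824)
v' = (-1.1096, -1.9192, 1.7760)
ω' = (1.1704, 0.7598, 0.4840)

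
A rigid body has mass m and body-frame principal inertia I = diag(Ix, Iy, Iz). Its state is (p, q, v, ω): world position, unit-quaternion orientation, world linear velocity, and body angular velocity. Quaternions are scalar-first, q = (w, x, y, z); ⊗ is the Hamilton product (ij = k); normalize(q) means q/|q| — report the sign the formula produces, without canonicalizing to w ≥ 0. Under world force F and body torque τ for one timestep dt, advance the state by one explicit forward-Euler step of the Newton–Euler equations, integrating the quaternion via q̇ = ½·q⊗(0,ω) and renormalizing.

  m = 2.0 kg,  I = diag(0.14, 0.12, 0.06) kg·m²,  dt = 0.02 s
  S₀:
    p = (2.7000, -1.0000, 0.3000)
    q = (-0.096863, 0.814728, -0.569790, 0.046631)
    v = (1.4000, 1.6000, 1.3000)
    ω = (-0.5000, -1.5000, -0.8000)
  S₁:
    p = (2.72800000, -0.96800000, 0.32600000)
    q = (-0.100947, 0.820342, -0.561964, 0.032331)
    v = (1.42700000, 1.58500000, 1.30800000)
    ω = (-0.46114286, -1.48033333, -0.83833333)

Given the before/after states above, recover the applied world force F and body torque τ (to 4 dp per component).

Δω = ω₁−ω₀ = (0.03885714, 0.01966667, -0.03833333)
gyro term ω₀×Iω₀ = (-0.0720, 0.0320, -0.0150)
applied torque τ = (0.2000, 0.1500, -0.1300)
velocity change Δv = (0.02700000, -0.01500000, 0.00800000)
applied force F = (2.7000, -1.5000, 0.8000)

F = (2.7000, -1.5000, 0.8000)
τ = (0.2000, 0.1500, -0.1300)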